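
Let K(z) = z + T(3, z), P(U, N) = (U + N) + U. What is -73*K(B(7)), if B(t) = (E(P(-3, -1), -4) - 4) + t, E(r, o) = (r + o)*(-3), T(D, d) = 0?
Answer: -2628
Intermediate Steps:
P(U, N) = N + 2*U (P(U, N) = (N + U) + U = N + 2*U)
E(r, o) = -3*o - 3*r (E(r, o) = (o + r)*(-3) = -3*o - 3*r)
B(t) = 29 + t (B(t) = ((-3*(-4) - 3*(-1 + 2*(-3))) - 4) + t = ((12 - 3*(-1 - 6)) - 4) + t = ((12 - 3*(-7)) - 4) + t = ((12 + 21) - 4) + t = (33 - 4) + t = 29 + t)
K(z) = z (K(z) = z + 0 = z)
-73*K(B(7)) = -73*(29 + 7) = -73*36 = -2628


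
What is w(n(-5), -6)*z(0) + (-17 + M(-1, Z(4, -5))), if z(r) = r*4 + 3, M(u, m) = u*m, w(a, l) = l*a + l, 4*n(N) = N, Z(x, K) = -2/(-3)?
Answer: -79/6 ≈ -13.167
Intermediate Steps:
Z(x, K) = 2/3 (Z(x, K) = -2*(-1/3) = 2/3)
n(N) = N/4
w(a, l) = l + a*l (w(a, l) = a*l + l = l + a*l)
M(u, m) = m*u
z(r) = 3 + 4*r (z(r) = 4*r + 3 = 3 + 4*r)
w(n(-5), -6)*z(0) + (-17 + M(-1, Z(4, -5))) = (-6*(1 + (1/4)*(-5)))*(3 + 4*0) + (-17 + (2/3)*(-1)) = (-6*(1 - 5/4))*(3 + 0) + (-17 - 2/3) = -6*(-1/4)*3 - 53/3 = (3/2)*3 - 53/3 = 9/2 - 53/3 = -79/6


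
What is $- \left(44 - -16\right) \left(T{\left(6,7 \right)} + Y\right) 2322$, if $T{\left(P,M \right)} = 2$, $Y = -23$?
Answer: $2925720$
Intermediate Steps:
$- \left(44 - -16\right) \left(T{\left(6,7 \right)} + Y\right) 2322 = - \left(44 - -16\right) \left(2 - 23\right) 2322 = - \left(44 + 16\right) \left(-21\right) 2322 = - 60 \left(-21\right) 2322 = \left(-1\right) \left(-1260\right) 2322 = 1260 \cdot 2322 = 2925720$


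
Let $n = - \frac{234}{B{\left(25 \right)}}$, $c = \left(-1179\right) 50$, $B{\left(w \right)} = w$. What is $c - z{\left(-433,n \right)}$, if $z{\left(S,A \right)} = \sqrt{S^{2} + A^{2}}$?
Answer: $-58950 - \frac{\sqrt{117235381}}{25} \approx -59383.0$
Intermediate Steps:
$c = -58950$
$n = - \frac{234}{25} \approx -9.36$
$z{\left(S,A \right)} = \sqrt{A^{2} + S^{2}}$
$c - z{\left(-433,n \right)} = -58950 - \sqrt{\left(- \frac{234}{25}\right)^{2} + \left(-433\right)^{2}} = -58950 - \sqrt{\frac{54756}{625} + 187489} = -58950 - \sqrt{\frac{117235381}{625}} = -58950 - \frac{\sqrt{117235381}}{25}$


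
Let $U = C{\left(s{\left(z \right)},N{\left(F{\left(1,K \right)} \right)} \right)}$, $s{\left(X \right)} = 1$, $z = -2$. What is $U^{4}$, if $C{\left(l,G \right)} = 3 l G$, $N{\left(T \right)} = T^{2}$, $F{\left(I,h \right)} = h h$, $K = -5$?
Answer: $12359619140625$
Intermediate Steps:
$F{\left(I,h \right)} = h^{2}$
$C{\left(l,G \right)} = 3 G l$
$U = 1875$ ($U = 3 \left(\left(-5\right)^{2}\right)^{2} \cdot 1 = 3 \cdot 25^{2} \cdot 1 = 3 \cdot 625 \cdot 1 = 1875$)
$U^{4} = 1875^{4} = 12359619140625$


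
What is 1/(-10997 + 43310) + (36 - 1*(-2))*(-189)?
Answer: -232071965/32313 ≈ -7182.0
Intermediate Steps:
1/(-10997 + 43310) + (36 - 1*(-2))*(-189) = 1/32313 + (36 + 2)*(-189) = 1/32313 + 38*(-189) = 1/32313 - 7182 = -232071965/32313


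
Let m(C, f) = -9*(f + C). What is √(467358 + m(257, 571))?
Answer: √459906 ≈ 678.16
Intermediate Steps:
m(C, f) = -9*C - 9*f (m(C, f) = -9*(C + f) = -9*C - 9*f)
√(467358 + m(257, 571)) = √(467358 + (-9*257 - 9*571)) = √(467358 + (-2313 - 5139)) = √(467358 - 7452) = √459906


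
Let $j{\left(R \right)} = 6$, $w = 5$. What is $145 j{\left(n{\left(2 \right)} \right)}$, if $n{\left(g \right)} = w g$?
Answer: $870$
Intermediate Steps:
$n{\left(g \right)} = 5 g$
$145 j{\left(n{\left(2 \right)} \right)} = 145 \cdot 6 = 870$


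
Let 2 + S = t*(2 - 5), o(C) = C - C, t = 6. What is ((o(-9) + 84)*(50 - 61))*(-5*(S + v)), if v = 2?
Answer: -83160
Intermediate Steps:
o(C) = 0
S = -20 (S = -2 + 6*(2 - 5) = -2 + 6*(-3) = -2 - 18 = -20)
((o(-9) + 84)*(50 - 61))*(-5*(S + v)) = ((0 + 84)*(50 - 61))*(-5*(-20 + 2)) = (84*(-11))*(-5*(-18)) = -924*90 = -83160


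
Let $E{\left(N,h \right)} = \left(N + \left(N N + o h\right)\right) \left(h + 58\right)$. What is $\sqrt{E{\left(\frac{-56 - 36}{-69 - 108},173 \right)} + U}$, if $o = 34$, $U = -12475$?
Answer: $\frac{\sqrt{42182915631}}{177} \approx 1160.4$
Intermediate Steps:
$E{\left(N,h \right)} = \left(58 + h\right) \left(N + N^{2} + 34 h\right)$ ($E{\left(N,h \right)} = \left(N + \left(N N + 34 h\right)\right) \left(h + 58\right) = \left(N + \left(N^{2} + 34 h\right)\right) \left(58 + h\right) = \left(N + N^{2} + 34 h\right) \left(58 + h\right) = \left(58 + h\right) \left(N + N^{2} + 34 h\right)$)
$\sqrt{E{\left(\frac{-56 - 36}{-69 - 108},173 \right)} + U} = \sqrt{\left(34 \cdot 173^{2} + 58 \frac{-56 - 36}{-69 - 108} + 58 \left(\frac{-56 - 36}{-69 - 108}\right)^{2} + 1972 \cdot 173 + \frac{-56 - 36}{-69 - 108} \cdot 173 + 173 \left(\frac{-56 - 36}{-69 - 108}\right)^{2}\right) - 12475} = \sqrt{\left(34 \cdot 29929 + 58 \left(- \frac{92}{-177}\right) + 58 \left(- \frac{92}{-177}\right)^{2} + 341156 + - \frac{92}{-177} \cdot 173 + 173 \left(- \frac{92}{-177}\right)^{2}\right) - 12475} = \sqrt{\left(1017586 + 58 \left(\left(-92\right) \left(- \frac{1}{177}\right)\right) + 58 \left(\left(-92\right) \left(- \frac{1}{177}\right)\right)^{2} + 341156 + \left(-92\right) \left(- \frac{1}{177}\right) 173 + 173 \left(\left(-92\right) \left(- \frac{1}{177}\right)\right)^{2}\right) - 12475} = \sqrt{\left(1017586 + 58 \cdot \frac{92}{177} + 58 \left(\frac{92}{177}\right)^{2} + 341156 + \frac{92}{177} \cdot 173 + 173 \left(\frac{92}{177}\right)^{2}\right) - 12475} = \sqrt{\left(1017586 + \frac{5336}{177} + 58 \cdot \frac{8464}{31329} + 341156 + \frac{15916}{177} + 173 \cdot \frac{8464}{31329}\right) - 12475} = \sqrt{\left(1017586 + \frac{5336}{177} + \frac{490912}{31329} + 341156 + \frac{15916}{177} + \frac{1464272}{31329}\right) - 12475} = \sqrt{\frac{14191248302}{10443} - 12475} = \sqrt{\frac{14060971877}{10443}} = \frac{\sqrt{42182915631}}{177}$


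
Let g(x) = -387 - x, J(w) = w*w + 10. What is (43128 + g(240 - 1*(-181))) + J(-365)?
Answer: 175555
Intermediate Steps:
J(w) = 10 + w² (J(w) = w² + 10 = 10 + w²)
(43128 + g(240 - 1*(-181))) + J(-365) = (43128 + (-387 - (240 - 1*(-181)))) + (10 + (-365)²) = (43128 + (-387 - (240 + 181))) + (10 + 133225) = (43128 + (-387 - 1*421)) + 133235 = (43128 + (-387 - 421)) + 133235 = (43128 - 808) + 133235 = 42320 + 133235 = 175555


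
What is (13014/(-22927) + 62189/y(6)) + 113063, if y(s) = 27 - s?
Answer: 55861637330/481467 ≈ 1.1602e+5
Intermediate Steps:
(13014/(-22927) + 62189/y(6)) + 113063 = (13014/(-22927) + 62189/(27 - 1*6)) + 113063 = (13014*(-1/22927) + 62189/(27 - 6)) + 113063 = (-13014/22927 + 62189/21) + 113063 = 1425533909/481467 + 113063 = 55861637330/481467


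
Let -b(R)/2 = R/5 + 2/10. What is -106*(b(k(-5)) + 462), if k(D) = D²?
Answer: -239348/5 ≈ -47870.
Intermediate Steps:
b(R) = -⅖ - 2*R/5 (b(R) = -2*(R/5 + 2/10) = -2*(R*(⅕) + 2*(⅒)) = -2*(R/5 + ⅕) = -2*(⅕ + R/5) = -⅖ - 2*R/5)
-106*(b(k(-5)) + 462) = -106*((-⅖ - ⅖*(-5)²) + 462) = -106*((-⅖ - ⅖*25) + 462) = -106*((-⅖ - 10) + 462) = -106*(-52/5 + 462) = -106*2258/5 = -239348/5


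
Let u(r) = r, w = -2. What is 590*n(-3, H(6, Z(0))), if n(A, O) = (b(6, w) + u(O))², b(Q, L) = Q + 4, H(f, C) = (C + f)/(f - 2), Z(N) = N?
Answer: 156055/2 ≈ 78028.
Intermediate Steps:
H(f, C) = (C + f)/(-2 + f)
b(Q, L) = 4 + Q
n(A, O) = (10 + O)² (n(A, O) = ((4 + 6) + O)² = (10 + O)²)
590*n(-3, H(6, Z(0))) = 590*(10 + (0 + 6)/(-2 + 6))² = 590*(10 + 6/4)² = 590*(10 + (¼)*6)² = 590*(10 + 3/2)² = 590*(23/2)² = 590*(529/4) = 156055/2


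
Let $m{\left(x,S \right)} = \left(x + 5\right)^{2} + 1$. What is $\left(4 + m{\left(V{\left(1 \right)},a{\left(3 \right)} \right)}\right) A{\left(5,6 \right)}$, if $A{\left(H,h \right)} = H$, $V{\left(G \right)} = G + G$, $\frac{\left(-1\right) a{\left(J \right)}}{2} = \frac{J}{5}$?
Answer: $270$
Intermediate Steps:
$a{\left(J \right)} = - \frac{2 J}{5}$ ($a{\left(J \right)} = - 2 \frac{J}{5} = - \frac{2 J}{5}$)
$V{\left(G \right)} = 2 G$
$m{\left(x,S \right)} = 1 + \left(5 + x\right)^{2}$ ($m{\left(x,S \right)} = \left(5 + x\right)^{2} + 1 = 1 + \left(5 + x\right)^{2}$)
$\left(4 + m{\left(V{\left(1 \right)},a{\left(3 \right)} \right)}\right) A{\left(5,6 \right)} = \left(4 + \left(1 + \left(5 + 2 \cdot 1\right)^{2}\right)\right) 5 = \left(4 + \left(1 + \left(5 + 2\right)^{2}\right)\right) 5 = \left(4 + \left(1 + 7^{2}\right)\right) 5 = \left(4 + \left(1 + 49\right)\right) 5 = \left(4 + 50\right) 5 = 54 \cdot 5 = 270$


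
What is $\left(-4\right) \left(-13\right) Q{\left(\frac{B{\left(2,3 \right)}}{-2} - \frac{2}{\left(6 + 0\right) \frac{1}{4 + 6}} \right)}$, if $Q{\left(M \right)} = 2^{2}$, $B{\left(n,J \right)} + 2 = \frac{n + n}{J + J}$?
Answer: $208$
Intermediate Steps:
$B{\left(n,J \right)} = -2 + \frac{n}{J}$ ($B{\left(n,J \right)} = -2 + \frac{n + n}{J + J} = -2 + \frac{2 n}{2 J} = -2 + 2 n \frac{1}{2 J} = -2 + \frac{n}{J}$)
$Q{\left(M \right)} = 4$
$\left(-4\right) \left(-13\right) Q{\left(\frac{B{\left(2,3 \right)}}{-2} - \frac{2}{\left(6 + 0\right) \frac{1}{4 + 6}} \right)} = \left(-4\right) \left(-13\right) 4 = 52 \cdot 4 = 208$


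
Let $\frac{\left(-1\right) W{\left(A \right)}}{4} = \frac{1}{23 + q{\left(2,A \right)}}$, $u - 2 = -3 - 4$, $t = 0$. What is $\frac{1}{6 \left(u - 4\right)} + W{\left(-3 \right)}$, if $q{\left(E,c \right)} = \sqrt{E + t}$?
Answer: $- \frac{5495}{28458} + \frac{4 \sqrt{2}}{527} \approx -0.18236$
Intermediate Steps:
$u = -5$ ($u = 2 - 7 = -5$)
$q{\left(E,c \right)} = \sqrt{E}$ ($q{\left(E,c \right)} = \sqrt{E + 0} = \sqrt{E}$)
$W{\left(A \right)} = - \frac{4}{23 + \sqrt{2}}$
$\frac{1}{6 \left(u - 4\right)} + W{\left(-3 \right)} = \frac{1}{6 \left(-5 - 4\right)} - \left(\frac{92}{527} - \frac{4 \sqrt{2}}{527}\right) = \frac{1}{6 \left(-9\right)} - \left(\frac{92}{527} - \frac{4 \sqrt{2}}{527}\right) = \frac{1}{-54} - \left(\frac{92}{527} - \frac{4 \sqrt{2}}{527}\right) = - \frac{1}{54} - \left(\frac{92}{527} - \frac{4 \sqrt{2}}{527}\right) = - \frac{5495}{28458} + \frac{4 \sqrt{2}}{527}$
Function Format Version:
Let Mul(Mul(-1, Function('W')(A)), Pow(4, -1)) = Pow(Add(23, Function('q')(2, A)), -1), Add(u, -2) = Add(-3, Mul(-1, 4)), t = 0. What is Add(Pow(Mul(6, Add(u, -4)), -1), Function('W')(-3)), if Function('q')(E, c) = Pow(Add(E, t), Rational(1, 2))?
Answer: Add(Rational(-5495, 28458), Mul(Rational(4, 527), Pow(2, Rational(1, 2)))) ≈ -0.18236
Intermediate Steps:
u = -5 (u = Add(2, Add(-3, Mul(-1, 4))) = Add(2, Add(-3, -4)) = Add(2, -7) = -5)
Function('q')(E, c) = Pow(E, Rational(1, 2)) (Function('q')(E, c) = Pow(Add(E, 0), Rational(1, 2)) = Pow(E, Rational(1, 2)))
Function('W')(A) = Mul(-4, Pow(Add(23, Pow(2, Rational(1, 2))), -1))
Add(Pow(Mul(6, Add(u, -4)), -1), Function('W')(-3)) = Add(Pow(Mul(6, Add(-5, -4)), -1), Add(Rational(-92, 527), Mul(Rational(4, 527), Pow(2, Rational(1, 2))))) = Add(Pow(Mul(6, -9), -1), Add(Rational(-92, 527), Mul(Rational(4, 527), Pow(2, Rational(1, 2))))) = Add(Pow(-54, -1), Add(Rational(-92, 527), Mul(Rational(4, 527), Pow(2, Rational(1, 2))))) = Add(Rational(-1, 54), Add(Rational(-92, 527), Mul(Rational(4, 527), Pow(2, Rational(1, 2))))) = Add(Rational(-5495, 28458), Mul(Rational(4, 527), Pow(2, Rational(1, 2))))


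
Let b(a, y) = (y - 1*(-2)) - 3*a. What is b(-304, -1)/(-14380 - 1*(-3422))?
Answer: -913/10958 ≈ -0.083318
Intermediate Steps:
b(a, y) = 2 + y - 3*a (b(a, y) = (y + 2) - 3*a = (2 + y) - 3*a = 2 + y - 3*a)
b(-304, -1)/(-14380 - 1*(-3422)) = (2 - 1 - 3*(-304))/(-14380 - 1*(-3422)) = (2 - 1 + 912)/(-14380 + 3422) = 913/(-10958) = 913*(-1/10958) = -913/10958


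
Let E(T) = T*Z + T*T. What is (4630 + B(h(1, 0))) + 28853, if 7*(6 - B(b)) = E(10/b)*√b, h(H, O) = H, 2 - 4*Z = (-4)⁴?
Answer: 234958/7 ≈ 33565.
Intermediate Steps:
Z = -127/2 (Z = ½ - ¼*(-4)⁴ = ½ - ¼*256 = ½ - 64 = -127/2 ≈ -63.500)
E(T) = T² - 127*T/2 (E(T) = T*(-127/2) + T*T = -127*T/2 + T² = T² - 127*T/2)
B(b) = 6 - 5*(-127 + 20/b)/(7*√b) (B(b) = 6 - (10/b)*(-127 + 2*(10/b))/2*√b/7 = 6 - (10/b)*(-127 + 20/b)/2*√b/7 = 6 - 5*(-127 + 20/b)/b*√b/7 = 6 - 5*(-127 + 20/b)/(7*√b))
(4630 + B(h(1, 0))) + 28853 = (4630 + (-100 + 42*1^(3/2) + 635*1)/(7*1^(3/2))) + 28853 = (4630 + (⅐)*1*(-100 + 42*1 + 635)) + 28853 = (4630 + (⅐)*1*(-100 + 42 + 635)) + 28853 = (4630 + (⅐)*1*577) + 28853 = (4630 + 577/7) + 28853 = 32987/7 + 28853 = 234958/7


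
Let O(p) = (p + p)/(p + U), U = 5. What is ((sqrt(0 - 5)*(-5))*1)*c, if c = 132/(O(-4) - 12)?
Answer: 33*I*sqrt(5) ≈ 73.79*I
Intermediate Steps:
O(p) = 2*p/(5 + p) (O(p) = (p + p)/(p + 5) = (2*p)/(5 + p) = 2*p/(5 + p))
c = -33/5 (c = 132/(2*(-4)/(5 - 4) - 12) = 132/(2*(-4)/1 - 12) = 132/(2*(-4)*1 - 12) = 132/(-8 - 12) = 132/(-20) = -1/20*132 = -33/5 ≈ -6.6000)
((sqrt(0 - 5)*(-5))*1)*c = ((sqrt(0 - 5)*(-5))*1)*(-33/5) = ((sqrt(-5)*(-5))*1)*(-33/5) = (((I*sqrt(5))*(-5))*1)*(-33/5) = (-5*I*sqrt(5)*1)*(-33/5) = -5*I*sqrt(5)*(-33/5) = 33*I*sqrt(5)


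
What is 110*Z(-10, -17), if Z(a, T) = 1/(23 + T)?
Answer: 55/3 ≈ 18.333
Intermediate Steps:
110*Z(-10, -17) = 110/(23 - 17) = 110/6 = 110*(⅙) = 55/3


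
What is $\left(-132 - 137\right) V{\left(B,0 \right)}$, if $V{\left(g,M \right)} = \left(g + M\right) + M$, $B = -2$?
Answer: $538$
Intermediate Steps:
$V{\left(g,M \right)} = g + 2 M$ ($V{\left(g,M \right)} = \left(M + g\right) + M = g + 2 M$)
$\left(-132 - 137\right) V{\left(B,0 \right)} = \left(-132 - 137\right) \left(-2 + 2 \cdot 0\right) = - 269 \left(-2 + 0\right) = \left(-269\right) \left(-2\right) = 538$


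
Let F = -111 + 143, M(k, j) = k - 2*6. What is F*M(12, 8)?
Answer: 0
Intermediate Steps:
M(k, j) = -12 + k (M(k, j) = k - 12 = -12 + k)
F = 32
F*M(12, 8) = 32*(-12 + 12) = 32*0 = 0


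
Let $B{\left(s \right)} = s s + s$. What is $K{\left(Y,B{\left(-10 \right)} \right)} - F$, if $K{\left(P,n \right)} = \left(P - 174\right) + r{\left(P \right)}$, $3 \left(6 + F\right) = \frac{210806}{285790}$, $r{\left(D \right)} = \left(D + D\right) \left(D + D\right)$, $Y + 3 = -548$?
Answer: $\frac{520288448822}{428685} \approx 1.2137 \cdot 10^{6}$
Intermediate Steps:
$Y = -551$ ($Y = -3 - 548 = -551$)
$r{\left(D \right)} = 4 D^{2}$ ($r{\left(D \right)} = 2 D 2 D = 4 D^{2}$)
$F = - \frac{2466707}{428685}$ ($F = -6 + \frac{210806 \cdot \frac{1}{285790}}{3} = -6 + \frac{1}{3} \cdot \frac{105403}{142895} = -6 + \frac{105403}{428685} = - \frac{2466707}{428685} \approx -5.7541$)
$B{\left(s \right)} = s + s^{2}$ ($B{\left(s \right)} = s^{2} + s = s + s^{2}$)
$K{\left(P,n \right)} = -174 + P + 4 P^{2}$ ($K{\left(P,n \right)} = \left(P - 174\right) + 4 P^{2} = \left(-174 + P\right) + 4 P^{2} = -174 + P + 4 P^{2}$)
$K{\left(Y,B{\left(-10 \right)} \right)} - F = \left(-174 - 551 + 4 \left(-551\right)^{2}\right) - - \frac{2466707}{428685} = \left(-174 - 551 + 4 \cdot 303601\right) + \frac{2466707}{428685} = \left(-174 - 551 + 1214404\right) + \frac{2466707}{428685} = 1213679 + \frac{2466707}{428685} = \frac{520288448822}{428685}$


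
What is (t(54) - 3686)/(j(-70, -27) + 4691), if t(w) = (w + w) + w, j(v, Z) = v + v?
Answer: -3524/4551 ≈ -0.77433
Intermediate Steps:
j(v, Z) = 2*v
t(w) = 3*w (t(w) = 2*w + w = 3*w)
(t(54) - 3686)/(j(-70, -27) + 4691) = (3*54 - 3686)/(2*(-70) + 4691) = (162 - 3686)/(-140 + 4691) = -3524/4551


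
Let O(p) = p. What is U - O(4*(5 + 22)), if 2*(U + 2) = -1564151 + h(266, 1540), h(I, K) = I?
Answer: -1564105/2 ≈ -7.8205e+5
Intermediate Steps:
U = -1563889/2 (U = -2 + (-1564151 + 266)/2 = -2 + (1/2)*(-1563885) = -2 - 1563885/2 = -1563889/2 ≈ -7.8194e+5)
U - O(4*(5 + 22)) = -1563889/2 - 4*(5 + 22) = -1563889/2 - 4*27 = -1563889/2 - 1*108 = -1563889/2 - 108 = -1564105/2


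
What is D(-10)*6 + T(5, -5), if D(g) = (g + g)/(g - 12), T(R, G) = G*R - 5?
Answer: -270/11 ≈ -24.545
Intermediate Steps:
T(R, G) = -5 + G*R
D(g) = 2*g/(-12 + g) (D(g) = (2*g)/(-12 + g) = 2*g/(-12 + g))
D(-10)*6 + T(5, -5) = (2*(-10)/(-12 - 10))*6 + (-5 - 5*5) = (2*(-10)/(-22))*6 + (-5 - 25) = (2*(-10)*(-1/22))*6 - 30 = (10/11)*6 - 30 = 60/11 - 30 = -270/11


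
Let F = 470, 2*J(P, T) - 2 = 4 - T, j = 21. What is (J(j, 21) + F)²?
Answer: 855625/4 ≈ 2.1391e+5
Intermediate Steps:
J(P, T) = 3 - T/2 (J(P, T) = 1 + (4 - T)/2 = 1 + (2 - T/2) = 3 - T/2)
(J(j, 21) + F)² = ((3 - ½*21) + 470)² = ((3 - 21/2) + 470)² = (-15/2 + 470)² = (925/2)² = 855625/4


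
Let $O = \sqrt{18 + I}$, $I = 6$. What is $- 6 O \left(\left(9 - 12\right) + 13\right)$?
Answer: $- 120 \sqrt{6} \approx -293.94$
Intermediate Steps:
$O = 2 \sqrt{6}$ ($O = \sqrt{18 + 6} = \sqrt{24} = 2 \sqrt{6} \approx 4.899$)
$- 6 O \left(\left(9 - 12\right) + 13\right) = - 6 \cdot 2 \sqrt{6} \left(\left(9 - 12\right) + 13\right) = - 12 \sqrt{6} \left(-3 + 13\right) = - 12 \sqrt{6} \cdot 10 = - 120 \sqrt{6}$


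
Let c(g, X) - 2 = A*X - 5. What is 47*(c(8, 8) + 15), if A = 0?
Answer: 564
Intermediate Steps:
c(g, X) = -3 (c(g, X) = 2 + (0*X - 5) = 2 + (0 - 5) = 2 - 5 = -3)
47*(c(8, 8) + 15) = 47*(-3 + 15) = 47*12 = 564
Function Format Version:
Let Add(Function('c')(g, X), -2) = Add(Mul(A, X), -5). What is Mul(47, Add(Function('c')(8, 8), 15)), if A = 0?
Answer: 564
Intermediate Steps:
Function('c')(g, X) = -3 (Function('c')(g, X) = Add(2, Add(Mul(0, X), -5)) = Add(2, Add(0, -5)) = Add(2, -5) = -3)
Mul(47, Add(Function('c')(8, 8), 15)) = Mul(47, Add(-3, 15)) = Mul(47, 12) = 564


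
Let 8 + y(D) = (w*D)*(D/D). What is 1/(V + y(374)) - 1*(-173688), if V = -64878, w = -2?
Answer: 11399838191/65634 ≈ 1.7369e+5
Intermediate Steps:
y(D) = -8 - 2*D (y(D) = -8 + (-2*D)*(D/D) = -8 - 2*D*1 = -8 - 2*D)
1/(V + y(374)) - 1*(-173688) = 1/(-64878 + (-8 - 2*374)) - 1*(-173688) = 1/(-64878 + (-8 - 748)) + 173688 = 1/(-64878 - 756) + 173688 = 1/(-65634) + 173688 = -1/65634 + 173688 = 11399838191/65634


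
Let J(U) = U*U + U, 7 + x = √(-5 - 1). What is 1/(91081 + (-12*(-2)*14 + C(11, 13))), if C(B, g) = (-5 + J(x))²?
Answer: I/(26*(31*√6 + 3514*I)) ≈ 1.094e-5 + 2.3641e-7*I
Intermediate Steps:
x = -7 + I*√6 (x = -7 + √(-5 - 1) = -7 + √(-6) = -7 + I*√6 ≈ -7.0 + 2.4495*I)
J(U) = U + U² (J(U) = U² + U = U + U²)
C(B, g) = (-5 + (-7 + I*√6)*(-6 + I*√6))² (C(B, g) = (-5 + (-7 + I*√6)*(1 + (-7 + I*√6)))² = (-5 + (-7 + I*√6)*(-6 + I*√6))²)
1/(91081 + (-12*(-2)*14 + C(11, 13))) = 1/(91081 + (-12*(-2)*14 + (-53 - 806*I*√6))) = 1/(91081 + (24*14 + (-53 - 806*I*√6))) = 1/(91081 + (336 + (-53 - 806*I*√6))) = 1/(91081 + (283 - 806*I*√6)) = 1/(91364 - 806*I*√6)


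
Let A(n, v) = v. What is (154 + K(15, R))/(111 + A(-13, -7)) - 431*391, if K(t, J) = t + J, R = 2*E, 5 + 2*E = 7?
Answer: -17526013/104 ≈ -1.6852e+5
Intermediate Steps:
E = 1 (E = -5/2 + (½)*7 = -5/2 + 7/2 = 1)
R = 2 (R = 2*1 = 2)
K(t, J) = J + t
(154 + K(15, R))/(111 + A(-13, -7)) - 431*391 = (154 + (2 + 15))/(111 - 7) - 431*391 = (154 + 17)/104 - 168521 = 171*(1/104) - 168521 = 171/104 - 168521 = -17526013/104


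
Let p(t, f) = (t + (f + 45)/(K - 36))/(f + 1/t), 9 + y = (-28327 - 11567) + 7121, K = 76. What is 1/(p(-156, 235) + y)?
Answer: -36659/1201778582 ≈ -3.0504e-5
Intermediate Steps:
y = -32782 (y = -9 + ((-28327 - 11567) + 7121) = -9 + (-39894 + 7121) = -9 - 32773 = -32782)
p(t, f) = (9/8 + t + f/40)/(f + 1/t) (p(t, f) = (t + (f + 45)/(76 - 36))/(f + 1/t) = (t + (45 + f)/40)/(f + 1/t) = (t + (45 + f)*(1/40))/(f + 1/t) = (t + (9/8 + f/40))/(f + 1/t) = (9/8 + t + f/40)/(f + 1/t))
1/(p(-156, 235) + y) = 1/((1/40)*(-156)*(45 + 235 + 40*(-156))/(1 + 235*(-156)) - 32782) = 1/((1/40)*(-156)*(45 + 235 - 6240)/(1 - 36660) - 32782) = 1/((1/40)*(-156)*(-5960)/(-36659) - 32782) = 1/((1/40)*(-156)*(-1/36659)*(-5960) - 32782) = 1/(-23244/36659 - 32782) = 1/(-1201778582/36659) = -36659/1201778582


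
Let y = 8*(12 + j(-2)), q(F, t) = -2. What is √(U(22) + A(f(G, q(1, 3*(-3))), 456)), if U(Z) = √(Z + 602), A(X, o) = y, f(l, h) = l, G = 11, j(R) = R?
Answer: 2*√(20 + √39) ≈ 10.246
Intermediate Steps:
y = 80 (y = 8*(12 - 2) = 8*10 = 80)
A(X, o) = 80
U(Z) = √(602 + Z)
√(U(22) + A(f(G, q(1, 3*(-3))), 456)) = √(√(602 + 22) + 80) = √(√624 + 80) = √(4*√39 + 80) = √(80 + 4*√39)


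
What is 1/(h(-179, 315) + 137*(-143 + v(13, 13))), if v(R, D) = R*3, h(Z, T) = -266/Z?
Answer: -179/2550126 ≈ -7.0193e-5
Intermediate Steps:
v(R, D) = 3*R
1/(h(-179, 315) + 137*(-143 + v(13, 13))) = 1/(-266/(-179) + 137*(-143 + 3*13)) = 1/(-266*(-1/179) + 137*(-143 + 39)) = 1/(266/179 + 137*(-104)) = 1/(266/179 - 14248) = 1/(-2550126/179) = -179/2550126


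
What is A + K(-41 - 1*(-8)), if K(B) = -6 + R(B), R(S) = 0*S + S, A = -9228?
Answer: -9267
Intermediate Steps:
R(S) = S (R(S) = 0 + S = S)
K(B) = -6 + B
A + K(-41 - 1*(-8)) = -9228 + (-6 + (-41 - 1*(-8))) = -9228 + (-6 + (-41 + 8)) = -9228 + (-6 - 33) = -9228 - 39 = -9267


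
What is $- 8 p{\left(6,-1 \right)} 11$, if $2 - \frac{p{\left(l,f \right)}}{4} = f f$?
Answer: $-352$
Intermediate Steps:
$p{\left(l,f \right)} = 8 - 4 f^{2}$ ($p{\left(l,f \right)} = 8 - 4 f f = 8 - 4 f^{2}$)
$- 8 p{\left(6,-1 \right)} 11 = - 8 \left(8 - 4 \left(-1\right)^{2}\right) 11 = - 8 \left(8 - 4\right) 11 = \left(-8\right) 4 \cdot 11 = \left(-32\right) 11 = -352$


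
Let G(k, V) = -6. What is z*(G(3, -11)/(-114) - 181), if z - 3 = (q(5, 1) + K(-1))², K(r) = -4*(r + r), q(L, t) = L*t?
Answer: -591336/19 ≈ -31123.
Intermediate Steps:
K(r) = -8*r
z = 172 (z = 3 + (5*1 - 8*(-1))² = 3 + (5 + 8)² = 3 + 13² = 3 + 169 = 172)
z*(G(3, -11)/(-114) - 181) = 172*(-6/(-114) - 181) = 172*(-6*(-1/114) - 181) = 172*(1/19 - 181) = 172*(-3438/19) = -591336/19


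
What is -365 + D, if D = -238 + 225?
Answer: -378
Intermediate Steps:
D = -13
-365 + D = -365 - 13 = -378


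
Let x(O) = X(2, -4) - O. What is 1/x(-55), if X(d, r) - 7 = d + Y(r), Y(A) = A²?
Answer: 1/80 ≈ 0.012500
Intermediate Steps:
X(d, r) = 7 + d + r² (X(d, r) = 7 + (d + r²) = 7 + d + r²)
x(O) = 25 - O (x(O) = (7 + 2 + (-4)²) - O = (7 + 2 + 16) - O = 25 - O)
1/x(-55) = 1/(25 - 1*(-55)) = 1/(25 + 55) = 1/80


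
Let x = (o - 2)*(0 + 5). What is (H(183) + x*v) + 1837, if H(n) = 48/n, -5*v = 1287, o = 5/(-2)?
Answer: 930709/122 ≈ 7628.8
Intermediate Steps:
o = -5/2 (o = 5*(-½) = -5/2 ≈ -2.5000)
v = -1287/5 (v = -⅕*1287 = -1287/5 ≈ -257.40)
x = -45/2 (x = (-5/2 - 2)*(0 + 5) = -9/2*5 = -45/2 ≈ -22.500)
(H(183) + x*v) + 1837 = (48/183 - 45/2*(-1287/5)) + 1837 = (48*(1/183) + 11583/2) + 1837 = (16/61 + 11583/2) + 1837 = 706595/122 + 1837 = 930709/122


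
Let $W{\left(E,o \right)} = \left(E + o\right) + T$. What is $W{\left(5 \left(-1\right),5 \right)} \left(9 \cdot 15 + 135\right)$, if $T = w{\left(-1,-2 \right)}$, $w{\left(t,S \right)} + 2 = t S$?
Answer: $0$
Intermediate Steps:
$w{\left(t,S \right)} = -2 + S t$ ($w{\left(t,S \right)} = -2 + t S = -2 + S t$)
$T = 0$ ($T = -2 - -2 = -2 + 2 = 0$)
$W{\left(E,o \right)} = E + o$ ($W{\left(E,o \right)} = \left(E + o\right) + 0 = E + o$)
$W{\left(5 \left(-1\right),5 \right)} \left(9 \cdot 15 + 135\right) = \left(5 \left(-1\right) + 5\right) \left(9 \cdot 15 + 135\right) = \left(-5 + 5\right) \left(135 + 135\right) = 0 \cdot 270 = 0$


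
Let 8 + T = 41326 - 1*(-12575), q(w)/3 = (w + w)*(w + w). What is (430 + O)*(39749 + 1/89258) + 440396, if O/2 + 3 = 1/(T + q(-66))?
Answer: 81939496359155243/4738037785 ≈ 1.7294e+7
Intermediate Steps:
q(w) = 12*w**2 (q(w) = 3*((w + w)*(w + w)) = 3*((2*w)*(2*w)) = 3*(4*w**2) = 12*w**2)
T = 53893 (T = -8 + (41326 - 1*(-12575)) = -8 + (41326 + 12575) = -8 + 53901 = 53893)
O = -636988/106165 (O = -6 + 2/(53893 + 12*(-66)**2) = -6 + 2/(53893 + 12*4356) = -6 + 2/(53893 + 52272) = -6 + 2/106165 = -636988/106165 ≈ -6.0000)
(430 + O)*(39749 + 1/89258) + 440396 = (430 - 636988/106165)*(39749 + 1/89258) + 440396 = 45013962*(39749 + 1/89258)/106165 + 440396 = (45013962/106165)*(3547916243/89258) + 440396 = 79852883470792383/4738037785 + 440396 = 81939496359155243/4738037785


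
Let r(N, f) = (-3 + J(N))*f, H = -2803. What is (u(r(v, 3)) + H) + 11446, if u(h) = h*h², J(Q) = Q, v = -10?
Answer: -50676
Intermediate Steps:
r(N, f) = f*(-3 + N) (r(N, f) = (-3 + N)*f = f*(-3 + N))
u(h) = h³
(u(r(v, 3)) + H) + 11446 = ((3*(-3 - 10))³ - 2803) + 11446 = ((3*(-13))³ - 2803) + 11446 = ((-39)³ - 2803) + 11446 = (-59319 - 2803) + 11446 = -62122 + 11446 = -50676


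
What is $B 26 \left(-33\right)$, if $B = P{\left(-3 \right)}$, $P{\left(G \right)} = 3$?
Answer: $-2574$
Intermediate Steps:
$B = 3$
$B 26 \left(-33\right) = 3 \cdot 26 \left(-33\right) = 78 \left(-33\right) = -2574$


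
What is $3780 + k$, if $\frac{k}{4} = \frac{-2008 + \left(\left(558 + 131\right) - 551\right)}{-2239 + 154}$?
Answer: $\frac{1577756}{417} \approx 3783.6$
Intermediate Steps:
$k = \frac{1496}{417}$ ($k = 4 \frac{-2008 + \left(\left(558 + 131\right) - 551\right)}{-2239 + 154} = 4 \frac{-2008 + \left(689 - 551\right)}{-2085} = 4 \left(-2008 + 138\right) \left(- \frac{1}{2085}\right) = 4 \left(\left(-1870\right) \left(- \frac{1}{2085}\right)\right) = 4 \cdot \frac{374}{417} = \frac{1496}{417} \approx 3.5875$)
$3780 + k = 3780 + \frac{1496}{417} = \frac{1577756}{417}$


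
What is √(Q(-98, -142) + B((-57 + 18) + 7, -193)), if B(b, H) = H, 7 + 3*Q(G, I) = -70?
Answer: 4*I*√123/3 ≈ 14.787*I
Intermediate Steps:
Q(G, I) = -77/3 (Q(G, I) = -7/3 + (⅓)*(-70) = -7/3 - 70/3 = -77/3)
√(Q(-98, -142) + B((-57 + 18) + 7, -193)) = √(-77/3 - 193) = √(-656/3) = 4*I*√123/3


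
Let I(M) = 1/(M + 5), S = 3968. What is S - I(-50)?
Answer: 178561/45 ≈ 3968.0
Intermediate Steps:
I(M) = 1/(5 + M)
S - I(-50) = 3968 - 1/(5 - 50) = 3968 - 1/(-45) = 3968 - 1*(-1/45) = 3968 + 1/45 = 178561/45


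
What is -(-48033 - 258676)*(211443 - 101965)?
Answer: 33577887902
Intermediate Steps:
-(-48033 - 258676)*(211443 - 101965) = -(-306709)*109478 = -1*(-33577887902) = 33577887902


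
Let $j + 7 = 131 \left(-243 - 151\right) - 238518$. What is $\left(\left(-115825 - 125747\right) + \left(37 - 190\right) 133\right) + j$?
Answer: $-552060$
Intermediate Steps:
$j = -290139$ ($j = -7 - \left(238518 - 131 \left(-243 - 151\right)\right) = -7 + \left(131 \left(-394\right) - 238518\right) = -7 - 290132 = -290139$)
$\left(\left(-115825 - 125747\right) + \left(37 - 190\right) 133\right) + j = \left(\left(-115825 - 125747\right) + \left(37 - 190\right) 133\right) - 290139 = \left(-241572 - 20349\right) - 290139 = -261921 - 290139 = -552060$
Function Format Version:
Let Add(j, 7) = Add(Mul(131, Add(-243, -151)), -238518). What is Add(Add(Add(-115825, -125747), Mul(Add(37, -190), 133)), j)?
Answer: -552060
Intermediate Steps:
j = -290139 (j = Add(-7, Add(Mul(131, Add(-243, -151)), -238518)) = Add(-7, Add(Mul(131, -394), -238518)) = Add(-7, Add(-51614, -238518)) = Add(-7, -290132) = -290139)
Add(Add(Add(-115825, -125747), Mul(Add(37, -190), 133)), j) = Add(Add(Add(-115825, -125747), Mul(Add(37, -190), 133)), -290139) = Add(Add(-241572, Mul(-153, 133)), -290139) = Add(Add(-241572, -20349), -290139) = Add(-261921, -290139) = -552060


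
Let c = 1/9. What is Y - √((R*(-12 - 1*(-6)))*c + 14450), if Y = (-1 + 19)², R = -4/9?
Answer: 324 - √1170474/9 ≈ 203.79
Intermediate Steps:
R = -4/9 (R = -4*⅑ = -4/9 ≈ -0.44444)
Y = 324 (Y = 18² = 324)
c = ⅑ ≈ 0.11111
Y - √((R*(-12 - 1*(-6)))*c + 14450) = 324 - √(-4*(-12 - 1*(-6))/9*(⅑) + 14450) = 324 - √(-4*(-12 + 6)/9*(⅑) + 14450) = 324 - √(-4/9*(-6)*(⅑) + 14450) = 324 - √((8/3)*(⅑) + 14450) = 324 - √(8/27 + 14450) = 324 - √(390158/27) = 324 - √1170474/9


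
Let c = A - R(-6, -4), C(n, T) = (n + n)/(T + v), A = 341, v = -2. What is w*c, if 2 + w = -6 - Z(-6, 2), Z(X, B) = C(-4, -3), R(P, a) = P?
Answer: -16656/5 ≈ -3331.2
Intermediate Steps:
C(n, T) = 2*n/(-2 + T) (C(n, T) = (n + n)/(T - 2) = (2*n)/(-2 + T) = 2*n/(-2 + T))
Z(X, B) = 8/5 (Z(X, B) = 2*(-4)/(-2 - 3) = 2*(-4)/(-5) = 2*(-4)*(-⅕) = 8/5)
c = 347 (c = 341 - 1*(-6) = 341 + 6 = 347)
w = -48/5 (w = -2 + (-6 - 1*8/5) = -2 + (-6 - 8/5) = -2 - 38/5 = -48/5 ≈ -9.6000)
w*c = -48/5*347 = -16656/5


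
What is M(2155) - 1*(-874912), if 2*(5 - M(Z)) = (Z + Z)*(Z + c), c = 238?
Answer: -4281998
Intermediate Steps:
M(Z) = 5 - Z*(238 + Z) (M(Z) = 5 - (Z + Z)*(Z + 238)/2 = 5 - 2*Z*(238 + Z)/2 = 5 - Z*(238 + Z))
M(2155) - 1*(-874912) = (5 - 1*2155**2 - 238*2155) - 1*(-874912) = (5 - 1*4644025 - 512890) + 874912 = (5 - 4644025 - 512890) + 874912 = -5156910 + 874912 = -4281998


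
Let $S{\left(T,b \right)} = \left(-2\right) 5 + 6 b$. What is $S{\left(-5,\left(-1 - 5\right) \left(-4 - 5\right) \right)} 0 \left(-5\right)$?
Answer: $0$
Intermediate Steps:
$S{\left(T,b \right)} = -10 + 6 b$
$S{\left(-5,\left(-1 - 5\right) \left(-4 - 5\right) \right)} 0 \left(-5\right) = \left(-10 + 6 \left(-1 - 5\right) \left(-4 - 5\right)\right) 0 \left(-5\right) = \left(-10 + 6 \left(\left(-6\right) \left(-9\right)\right)\right) 0 \left(-5\right) = \left(-10 + 6 \cdot 54\right) 0 \left(-5\right) = \left(-10 + 324\right) 0 \left(-5\right) = 314 \cdot 0 \left(-5\right) = 0 \left(-5\right) = 0$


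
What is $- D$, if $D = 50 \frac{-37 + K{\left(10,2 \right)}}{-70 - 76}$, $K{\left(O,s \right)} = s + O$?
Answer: $- \frac{625}{73} \approx -8.5616$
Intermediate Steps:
$K{\left(O,s \right)} = O + s$
$D = \frac{625}{73}$ ($D = 50 \frac{-37 + \left(10 + 2\right)}{-70 - 76} = 50 \frac{-37 + 12}{-146} = 50 \left(\left(-25\right) \left(- \frac{1}{146}\right)\right) = 50 \cdot \frac{25}{146} = \frac{625}{73} \approx 8.5616$)
$- D = \left(-1\right) \frac{625}{73} = - \frac{625}{73}$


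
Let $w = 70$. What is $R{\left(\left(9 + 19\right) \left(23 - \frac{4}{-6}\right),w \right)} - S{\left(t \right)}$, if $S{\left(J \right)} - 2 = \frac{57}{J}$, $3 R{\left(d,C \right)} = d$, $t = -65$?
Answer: $\frac{128563}{585} \approx 219.77$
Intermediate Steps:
$R{\left(d,C \right)} = \frac{d}{3}$
$S{\left(J \right)} = 2 + \frac{57}{J}$
$R{\left(\left(9 + 19\right) \left(23 - \frac{4}{-6}\right),w \right)} - S{\left(t \right)} = \frac{\left(9 + 19\right) \left(23 - \frac{4}{-6}\right)}{3} - \left(2 + \frac{57}{-65}\right) = \frac{28 \left(23 - - \frac{2}{3}\right)}{3} - \left(2 + 57 \left(- \frac{1}{65}\right)\right) = \frac{28 \left(23 + \frac{2}{3}\right)}{3} - \left(2 - \frac{57}{65}\right) = \frac{28 \cdot \frac{71}{3}}{3} - \frac{73}{65} = \frac{1}{3} \cdot \frac{1988}{3} - \frac{73}{65} = \frac{1988}{9} - \frac{73}{65} = \frac{128563}{585}$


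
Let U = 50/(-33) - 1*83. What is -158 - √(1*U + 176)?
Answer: -158 - √99627/33 ≈ -167.56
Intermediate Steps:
U = -2789/33 (U = 50*(-1/33) - 83 = -50/33 - 83 = -2789/33 ≈ -84.515)
-158 - √(1*U + 176) = -158 - √(1*(-2789/33) + 176) = -158 - √(-2789/33 + 176) = -158 - √(3019/33) = -158 - √99627/33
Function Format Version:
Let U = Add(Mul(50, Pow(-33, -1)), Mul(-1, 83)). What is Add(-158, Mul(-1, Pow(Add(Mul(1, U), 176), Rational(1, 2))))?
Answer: Add(-158, Mul(Rational(-1, 33), Pow(99627, Rational(1, 2)))) ≈ -167.56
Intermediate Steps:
U = Rational(-2789, 33) (U = Add(Mul(50, Rational(-1, 33)), -83) = Add(Rational(-50, 33), -83) = Rational(-2789, 33) ≈ -84.515)
Add(-158, Mul(-1, Pow(Add(Mul(1, U), 176), Rational(1, 2)))) = Add(-158, Mul(-1, Pow(Add(Mul(1, Rational(-2789, 33)), 176), Rational(1, 2)))) = Add(-158, Mul(-1, Pow(Add(Rational(-2789, 33), 176), Rational(1, 2)))) = Add(-158, Mul(-1, Pow(Rational(3019, 33), Rational(1, 2)))) = Add(-158, Mul(-1, Mul(Rational(1, 33), Pow(99627, Rational(1, 2))))) = Add(-158, Mul(Rational(-1, 33), Pow(99627, Rational(1, 2))))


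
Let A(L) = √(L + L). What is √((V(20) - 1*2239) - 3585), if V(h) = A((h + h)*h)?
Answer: 2*I*√1446 ≈ 76.053*I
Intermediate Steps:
A(L) = √2*√L (A(L) = √(2*L) = √2*√L)
V(h) = 2*√(h²) (V(h) = √2*√((h + h)*h) = √2*√((2*h)*h) = √2*√(2*h²) = √2*(√2*√(h²)) = 2*√(h²))
√((V(20) - 1*2239) - 3585) = √((2*√(20²) - 1*2239) - 3585) = √((2*√400 - 2239) - 3585) = √((2*20 - 2239) - 3585) = √((40 - 2239) - 3585) = √(-2199 - 3585) = √(-5784) = 2*I*√1446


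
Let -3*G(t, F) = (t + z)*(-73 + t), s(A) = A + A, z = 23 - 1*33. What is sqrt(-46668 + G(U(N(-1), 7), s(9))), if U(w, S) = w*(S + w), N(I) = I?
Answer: 2*I*sqrt(105951)/3 ≈ 217.0*I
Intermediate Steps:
z = -10 (z = 23 - 33 = -10)
s(A) = 2*A
G(t, F) = -(-73 + t)*(-10 + t)/3 (G(t, F) = -(t - 10)*(-73 + t)/3 = -(-10 + t)*(-73 + t)/3 = -(-73 + t)*(-10 + t)/3)
sqrt(-46668 + G(U(N(-1), 7), s(9))) = sqrt(-46668 + (-730/3 - (7 - 1)**2/3 + 83*(-(7 - 1))/3)) = sqrt(-46668 + (-730/3 - (-1*6)**2/3 + 83*(-1*6)/3)) = sqrt(-46668 + (-730/3 - 1/3*(-6)**2 + (83/3)*(-6))) = sqrt(-46668 + (-730/3 - 1/3*36 - 166)) = sqrt(-46668 + (-730/3 - 12 - 166)) = sqrt(-46668 - 1264/3) = sqrt(-141268/3) = 2*I*sqrt(105951)/3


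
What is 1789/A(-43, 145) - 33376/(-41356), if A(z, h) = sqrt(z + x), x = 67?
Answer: 1192/1477 + 1789*sqrt(6)/12 ≈ 365.99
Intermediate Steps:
A(z, h) = sqrt(67 + z) (A(z, h) = sqrt(z + 67) = sqrt(67 + z))
1789/A(-43, 145) - 33376/(-41356) = 1789/(sqrt(67 - 43)) - 33376/(-41356) = 1789/(sqrt(24)) - 33376*(-1/41356) = 1789/((2*sqrt(6))) + 1192/1477 = 1789*(sqrt(6)/12) + 1192/1477 = 1789*sqrt(6)/12 + 1192/1477 = 1192/1477 + 1789*sqrt(6)/12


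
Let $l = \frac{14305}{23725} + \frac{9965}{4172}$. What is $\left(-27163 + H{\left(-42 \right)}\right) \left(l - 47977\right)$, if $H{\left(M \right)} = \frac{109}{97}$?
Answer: $\frac{178726927623875259}{137158970} \approx 1.3031 \cdot 10^{9}$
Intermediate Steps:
$H{\left(M \right)} = \frac{109}{97}$ ($H{\left(M \right)} = 109 \cdot \frac{1}{97} = \frac{109}{97}$)
$l = \frac{59220017}{19796140}$ ($l = 14305 \cdot \frac{1}{23725} + 9965 \cdot \frac{1}{4172} = \frac{2861}{4745} + \frac{9965}{4172} = \frac{59220017}{19796140} \approx 2.9915$)
$\left(-27163 + H{\left(-42 \right)}\right) \left(l - 47977\right) = \left(-27163 + \frac{109}{97}\right) \left(\frac{59220017}{19796140} - 47977\right) = \left(- \frac{2634702}{97}\right) \left(- \frac{949700188763}{19796140}\right) = \frac{178726927623875259}{137158970}$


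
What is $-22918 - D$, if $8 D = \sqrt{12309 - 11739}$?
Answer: $-22918 - \frac{\sqrt{570}}{8} \approx -22921.0$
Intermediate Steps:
$D = \frac{\sqrt{570}}{8}$ ($D = \frac{\sqrt{12309 - 11739}}{8} = \frac{\sqrt{570}}{8} \approx 2.9843$)
$-22918 - D = -22918 - \frac{\sqrt{570}}{8}$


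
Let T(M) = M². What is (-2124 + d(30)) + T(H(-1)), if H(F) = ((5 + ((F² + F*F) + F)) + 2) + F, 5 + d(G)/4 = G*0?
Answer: -2095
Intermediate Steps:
d(G) = -20 (d(G) = -20 + 4*(G*0) = -20 + 4*0 = -20 + 0 = -20)
H(F) = 7 + 2*F + 2*F² (H(F) = ((5 + ((F² + F²) + F)) + 2) + F = ((5 + (2*F² + F)) + 2) + F = ((5 + (F + 2*F²)) + 2) + F = ((5 + F + 2*F²) + 2) + F = (7 + F + 2*F²) + F = 7 + 2*F + 2*F²)
(-2124 + d(30)) + T(H(-1)) = (-2124 - 20) + (7 + 2*(-1) + 2*(-1)²)² = -2144 + (7 - 2 + 2*1)² = -2144 + (7 - 2 + 2)² = -2144 + 7² = -2144 + 49 = -2095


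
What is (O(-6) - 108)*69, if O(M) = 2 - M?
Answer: -6900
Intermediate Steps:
(O(-6) - 108)*69 = ((2 - 1*(-6)) - 108)*69 = ((2 + 6) - 108)*69 = (8 - 108)*69 = -100*69 = -6900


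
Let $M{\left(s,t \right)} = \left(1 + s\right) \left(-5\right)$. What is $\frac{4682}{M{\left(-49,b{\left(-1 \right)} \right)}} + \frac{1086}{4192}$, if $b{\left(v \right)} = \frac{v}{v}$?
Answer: $\frac{621487}{31440} \approx 19.767$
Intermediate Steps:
$b{\left(v \right)} = 1$
$M{\left(s,t \right)} = -5 - 5 s$
$\frac{4682}{M{\left(-49,b{\left(-1 \right)} \right)}} + \frac{1086}{4192} = \frac{4682}{-5 - -245} + \frac{1086}{4192} = \frac{4682}{-5 + 245} + 1086 \cdot \frac{1}{4192} = \frac{4682}{240} + \frac{543}{2096} = 4682 \cdot \frac{1}{240} + \frac{543}{2096} = \frac{2341}{120} + \frac{543}{2096} = \frac{621487}{31440}$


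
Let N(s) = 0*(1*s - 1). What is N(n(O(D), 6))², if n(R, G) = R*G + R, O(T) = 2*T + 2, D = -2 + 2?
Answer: 0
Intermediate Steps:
D = 0
O(T) = 2 + 2*T
n(R, G) = R + G*R (n(R, G) = G*R + R = R + G*R)
N(s) = 0 (N(s) = 0*(s - 1) = 0*(-1 + s) = 0)
N(n(O(D), 6))² = 0² = 0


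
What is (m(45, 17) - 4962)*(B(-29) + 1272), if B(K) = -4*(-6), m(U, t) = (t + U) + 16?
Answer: -6329664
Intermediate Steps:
m(U, t) = 16 + U + t (m(U, t) = (U + t) + 16 = 16 + U + t)
B(K) = 24
(m(45, 17) - 4962)*(B(-29) + 1272) = ((16 + 45 + 17) - 4962)*(24 + 1272) = (78 - 4962)*1296 = -4884*1296 = -6329664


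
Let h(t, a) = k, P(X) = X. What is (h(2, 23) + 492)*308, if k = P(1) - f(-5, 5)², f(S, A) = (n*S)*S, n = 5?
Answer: -4660656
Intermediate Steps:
f(S, A) = 5*S² (f(S, A) = (5*S)*S = 5*S²)
k = -15624 (k = 1 - (5*(-5)²)² = 1 - (5*25)² = 1 - 1*125² = 1 - 1*15625 = 1 - 15625 = -15624)
h(t, a) = -15624
(h(2, 23) + 492)*308 = (-15624 + 492)*308 = -15132*308 = -4660656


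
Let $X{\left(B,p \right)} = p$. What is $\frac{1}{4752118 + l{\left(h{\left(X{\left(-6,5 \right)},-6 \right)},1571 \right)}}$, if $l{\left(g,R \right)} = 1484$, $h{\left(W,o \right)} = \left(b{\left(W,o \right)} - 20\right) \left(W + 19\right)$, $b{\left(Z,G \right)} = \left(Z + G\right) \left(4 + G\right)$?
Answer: $\frac{1}{4753602} \approx 2.1037 \cdot 10^{-7}$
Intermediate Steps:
$b{\left(Z,G \right)} = \left(4 + G\right) \left(G + Z\right)$ ($b{\left(Z,G \right)} = \left(G + Z\right) \left(4 + G\right) = \left(4 + G\right) \left(G + Z\right)$)
$h{\left(W,o \right)} = \left(19 + W\right) \left(-20 + o^{2} + 4 W + 4 o + W o\right)$ ($h{\left(W,o \right)} = \left(\left(o^{2} + 4 o + 4 W + o W\right) - 20\right) \left(W + 19\right) = \left(\left(o^{2} + 4 o + 4 W + W o\right) - 20\right) \left(19 + W\right) = \left(\left(o^{2} + 4 W + 4 o + W o\right) - 20\right) \left(19 + W\right) = \left(-20 + o^{2} + 4 W + 4 o + W o\right) \left(19 + W\right) = \left(19 + W\right) \left(-20 + o^{2} + 4 W + 4 o + W o\right)$)
$\frac{1}{4752118 + l{\left(h{\left(X{\left(-6,5 \right)},-6 \right)},1571 \right)}} = \frac{1}{4752118 + 1484} = \frac{1}{4753602}$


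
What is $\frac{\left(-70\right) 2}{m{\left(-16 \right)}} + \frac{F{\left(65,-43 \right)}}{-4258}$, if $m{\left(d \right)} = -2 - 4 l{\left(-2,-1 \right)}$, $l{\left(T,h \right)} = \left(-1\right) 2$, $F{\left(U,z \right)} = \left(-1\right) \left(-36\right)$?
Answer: $- \frac{149084}{6387} \approx -23.342$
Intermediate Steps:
$F{\left(U,z \right)} = 36$
$l{\left(T,h \right)} = -2$
$m{\left(d \right)} = 6$ ($m{\left(d \right)} = -2 - -8 = -2 + 8 = 6$)
$\frac{\left(-70\right) 2}{m{\left(-16 \right)}} + \frac{F{\left(65,-43 \right)}}{-4258} = \frac{\left(-70\right) 2}{6} + \frac{36}{-4258} = \left(-140\right) \frac{1}{6} + 36 \left(- \frac{1}{4258}\right) = - \frac{70}{3} - \frac{18}{2129} = - \frac{149084}{6387}$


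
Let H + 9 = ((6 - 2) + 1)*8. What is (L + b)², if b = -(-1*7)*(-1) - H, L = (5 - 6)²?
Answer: 1369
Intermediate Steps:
H = 31 (H = -9 + ((6 - 2) + 1)*8 = -9 + (4 + 1)*8 = -9 + 5*8 = -9 + 40 = 31)
L = 1 (L = (-1)² = 1)
b = -38 (b = -(-1*7)*(-1) - 1*31 = -(-7)*(-1) - 31 = -1*7 - 31 = -7 - 31 = -38)
(L + b)² = (1 - 38)² = (-37)² = 1369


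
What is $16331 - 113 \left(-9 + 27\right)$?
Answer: $14297$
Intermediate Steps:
$16331 - 113 \left(-9 + 27\right) = 16331 - 113 \cdot 18 = 16331 - 2034 = 14297$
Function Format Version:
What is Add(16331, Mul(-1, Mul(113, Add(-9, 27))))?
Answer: 14297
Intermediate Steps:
Add(16331, Mul(-1, Mul(113, Add(-9, 27)))) = Add(16331, Mul(-1, Mul(113, 18))) = Add(16331, Mul(-1, 2034)) = Add(16331, -2034) = 14297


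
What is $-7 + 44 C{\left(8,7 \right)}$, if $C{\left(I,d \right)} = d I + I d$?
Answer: $4921$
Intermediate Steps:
$C{\left(I,d \right)} = 2 I d$ ($C{\left(I,d \right)} = I d + I d = 2 I d$)
$-7 + 44 C{\left(8,7 \right)} = -7 + 44 \cdot 2 \cdot 8 \cdot 7 = -7 + 44 \cdot 112 = -7 + 4928 = 4921$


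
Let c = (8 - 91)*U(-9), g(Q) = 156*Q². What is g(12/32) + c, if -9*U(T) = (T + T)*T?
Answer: 24255/16 ≈ 1515.9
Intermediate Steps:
U(T) = -2*T²/9 (U(T) = -(T + T)*T/9 = -2*T*T/9 = -2*T²/9)
c = 1494 (c = (8 - 91)*(-2/9*(-9)²) = -(-166)*81/9 = -83*(-18) = 1494)
g(12/32) + c = 156*(12/32)² + 1494 = 156*(12*(1/32))² + 1494 = 156*(3/8)² + 1494 = 156*(9/64) + 1494 = 351/16 + 1494 = 24255/16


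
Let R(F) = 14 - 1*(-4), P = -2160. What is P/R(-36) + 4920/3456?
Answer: -17075/144 ≈ -118.58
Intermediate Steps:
R(F) = 18 (R(F) = 14 + 4 = 18)
P/R(-36) + 4920/3456 = -2160/18 + 4920/3456 = -2160*1/18 + 4920*(1/3456) = -120 + 205/144 = -17075/144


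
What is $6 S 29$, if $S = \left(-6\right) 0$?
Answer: $0$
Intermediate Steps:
$S = 0$
$6 S 29 = 6 \cdot 0 \cdot 29 = 0 \cdot 29 = 0$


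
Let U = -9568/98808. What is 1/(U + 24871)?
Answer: 537/13355675 ≈ 4.0208e-5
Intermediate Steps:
U = -52/537 (U = -9568*1/98808 = -52/537 ≈ -0.096834)
1/(U + 24871) = 1/(-52/537 + 24871) = 1/(13355675/537) = 537/13355675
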